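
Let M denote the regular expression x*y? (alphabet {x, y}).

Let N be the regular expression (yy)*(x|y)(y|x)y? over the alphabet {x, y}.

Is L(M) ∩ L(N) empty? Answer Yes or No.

The string xx is accepted by both M and N.
Hence L(M) ∩ L(N) ≠ ∅.

No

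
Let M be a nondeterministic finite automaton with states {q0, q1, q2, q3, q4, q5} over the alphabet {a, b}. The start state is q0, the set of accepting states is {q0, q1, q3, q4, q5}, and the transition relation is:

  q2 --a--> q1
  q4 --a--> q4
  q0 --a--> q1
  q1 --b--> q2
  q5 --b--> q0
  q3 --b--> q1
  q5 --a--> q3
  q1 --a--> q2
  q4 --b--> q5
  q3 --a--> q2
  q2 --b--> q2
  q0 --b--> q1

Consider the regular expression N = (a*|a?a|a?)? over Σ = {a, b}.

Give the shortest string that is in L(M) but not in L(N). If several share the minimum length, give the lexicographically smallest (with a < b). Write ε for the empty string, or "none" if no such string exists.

The string b is accepted by M but not by N.
No shorter string lies in the difference, and b is the lexicographically first length-1 string in L(M) \ L(N).

b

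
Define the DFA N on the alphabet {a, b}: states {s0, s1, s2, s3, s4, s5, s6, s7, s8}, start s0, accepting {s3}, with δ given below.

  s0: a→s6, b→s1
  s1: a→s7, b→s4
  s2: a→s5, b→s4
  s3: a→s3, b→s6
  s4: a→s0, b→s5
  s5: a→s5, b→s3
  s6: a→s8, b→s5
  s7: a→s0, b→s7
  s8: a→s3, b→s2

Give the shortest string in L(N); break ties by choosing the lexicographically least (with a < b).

A breadth-first search from s0 reaches an accepting state first via the path s0 → s6 → s8 → s3 on input aaa.
No string of length < 3 is accepted (BFS exhausts all shorter strings without reaching an accepting state), and aaa is the lexicographically least accepting string of length 3.

aaa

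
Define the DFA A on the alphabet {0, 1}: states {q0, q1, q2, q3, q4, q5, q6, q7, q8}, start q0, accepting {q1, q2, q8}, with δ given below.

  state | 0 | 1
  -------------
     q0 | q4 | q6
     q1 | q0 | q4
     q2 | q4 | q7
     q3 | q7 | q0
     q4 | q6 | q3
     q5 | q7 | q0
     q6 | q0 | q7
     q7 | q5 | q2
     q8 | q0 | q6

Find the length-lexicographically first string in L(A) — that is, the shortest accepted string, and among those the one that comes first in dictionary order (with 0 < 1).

A breadth-first search from q0 reaches an accepting state first via the path q0 → q6 → q7 → q2 on input 111.
No string of length < 3 is accepted (BFS exhausts all shorter strings without reaching an accepting state), and 111 is the lexicographically least accepting string of length 3.

111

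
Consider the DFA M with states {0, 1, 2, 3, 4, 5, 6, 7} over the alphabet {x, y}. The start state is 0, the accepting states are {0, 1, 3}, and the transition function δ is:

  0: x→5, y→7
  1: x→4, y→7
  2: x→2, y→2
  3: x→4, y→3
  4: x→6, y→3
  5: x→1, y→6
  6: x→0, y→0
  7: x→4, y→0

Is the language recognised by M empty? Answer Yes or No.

The empty string ε is accepted: the run 0 ends in the accepting state 0.
Since at least one string is accepted, L(M) is not empty.

No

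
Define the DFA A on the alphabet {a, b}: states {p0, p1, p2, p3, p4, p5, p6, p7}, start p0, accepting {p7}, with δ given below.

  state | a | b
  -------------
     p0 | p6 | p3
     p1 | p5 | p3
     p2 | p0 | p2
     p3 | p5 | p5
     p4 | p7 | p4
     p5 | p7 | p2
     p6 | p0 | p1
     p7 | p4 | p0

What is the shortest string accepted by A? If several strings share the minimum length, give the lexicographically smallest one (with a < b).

baa

A breadth-first search from p0 reaches an accepting state first via the path p0 → p3 → p5 → p7 on input baa.
No string of length < 3 is accepted (BFS exhausts all shorter strings without reaching an accepting state), and baa is the lexicographically least accepting string of length 3.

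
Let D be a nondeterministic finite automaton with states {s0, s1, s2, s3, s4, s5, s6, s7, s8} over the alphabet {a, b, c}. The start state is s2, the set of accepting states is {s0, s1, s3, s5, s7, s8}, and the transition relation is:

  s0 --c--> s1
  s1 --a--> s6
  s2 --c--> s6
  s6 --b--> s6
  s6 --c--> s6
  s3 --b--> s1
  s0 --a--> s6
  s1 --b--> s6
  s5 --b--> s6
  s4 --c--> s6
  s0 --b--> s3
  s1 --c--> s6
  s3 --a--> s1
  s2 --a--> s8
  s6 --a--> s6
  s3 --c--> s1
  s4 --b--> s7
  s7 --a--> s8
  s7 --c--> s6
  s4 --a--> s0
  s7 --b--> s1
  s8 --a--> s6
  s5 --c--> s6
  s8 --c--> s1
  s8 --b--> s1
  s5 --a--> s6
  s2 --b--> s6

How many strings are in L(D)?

The useful subgraph on states {s1, s2, s8} is acyclic, so L(D) is finite; the longest accepting path visits 3 useful states, giving maximum string length 2.
Counting accepting paths from s2 by length: 1 of length 1, 2 of length 2. Total 3.

3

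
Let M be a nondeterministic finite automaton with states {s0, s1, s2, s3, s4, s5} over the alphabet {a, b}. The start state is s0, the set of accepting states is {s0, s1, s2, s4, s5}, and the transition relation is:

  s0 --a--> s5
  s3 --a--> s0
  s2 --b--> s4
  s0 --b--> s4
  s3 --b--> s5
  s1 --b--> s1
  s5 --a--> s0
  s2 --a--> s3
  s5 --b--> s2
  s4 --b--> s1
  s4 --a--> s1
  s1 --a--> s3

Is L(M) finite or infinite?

infinite

State s1 is reachable from the start and can reach an accepting state, and it lies on the cycle s1 → s1.
Traversing that cycle any number of times yields accepted strings of unbounded length, so the language is infinite.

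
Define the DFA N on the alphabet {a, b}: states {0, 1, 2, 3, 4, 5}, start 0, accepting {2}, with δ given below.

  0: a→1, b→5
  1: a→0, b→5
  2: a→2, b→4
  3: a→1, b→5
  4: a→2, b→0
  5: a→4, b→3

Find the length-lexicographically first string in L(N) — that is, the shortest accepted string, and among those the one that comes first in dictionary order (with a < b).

baa

A breadth-first search from 0 reaches an accepting state first via the path 0 → 5 → 4 → 2 on input baa.
No string of length < 3 is accepted (BFS exhausts all shorter strings without reaching an accepting state), and baa is the lexicographically least accepting string of length 3.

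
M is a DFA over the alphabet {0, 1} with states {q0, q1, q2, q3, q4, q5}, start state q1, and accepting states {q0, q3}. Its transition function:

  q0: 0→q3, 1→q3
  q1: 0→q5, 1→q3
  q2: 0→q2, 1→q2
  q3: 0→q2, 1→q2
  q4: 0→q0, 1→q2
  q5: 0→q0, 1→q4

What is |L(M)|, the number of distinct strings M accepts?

The useful subgraph on states {q0, q1, q3, q4, q5} is acyclic, so L(M) is finite; the longest accepting path visits 5 useful states, giving maximum string length 4.
Counting accepting paths from q1 by length: 1 of length 1, 1 of length 2, 3 of length 3, 2 of length 4. Total 7.

7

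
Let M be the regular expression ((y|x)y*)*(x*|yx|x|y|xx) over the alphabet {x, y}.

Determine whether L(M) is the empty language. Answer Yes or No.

No

The empty string ε matches the expression, so it belongs to L(M).
Since L(M) contains at least one string, it is not empty.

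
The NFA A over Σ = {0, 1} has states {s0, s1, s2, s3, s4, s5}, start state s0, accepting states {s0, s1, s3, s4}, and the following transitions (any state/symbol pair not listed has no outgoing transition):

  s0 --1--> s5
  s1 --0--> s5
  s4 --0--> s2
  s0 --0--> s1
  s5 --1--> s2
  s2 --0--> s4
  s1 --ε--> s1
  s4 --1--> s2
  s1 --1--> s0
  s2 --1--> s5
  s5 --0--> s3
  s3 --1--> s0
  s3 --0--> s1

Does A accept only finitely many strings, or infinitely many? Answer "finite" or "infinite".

infinite

State s0 is reachable from the start and can reach an accepting state, and it lies on the cycle s0 → s1 → s0.
Traversing that cycle any number of times yields accepted strings of unbounded length, so the language is infinite.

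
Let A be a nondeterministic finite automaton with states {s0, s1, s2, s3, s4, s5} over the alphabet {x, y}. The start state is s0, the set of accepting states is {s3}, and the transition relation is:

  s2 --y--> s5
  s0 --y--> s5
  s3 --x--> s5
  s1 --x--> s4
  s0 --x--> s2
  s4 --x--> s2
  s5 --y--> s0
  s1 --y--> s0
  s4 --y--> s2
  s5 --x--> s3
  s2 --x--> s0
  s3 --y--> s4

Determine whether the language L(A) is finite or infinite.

State s0 is reachable from the start and can reach an accepting state, and it lies on the cycle s0 → s2 → s0.
Traversing that cycle any number of times yields accepted strings of unbounded length, so the language is infinite.

infinite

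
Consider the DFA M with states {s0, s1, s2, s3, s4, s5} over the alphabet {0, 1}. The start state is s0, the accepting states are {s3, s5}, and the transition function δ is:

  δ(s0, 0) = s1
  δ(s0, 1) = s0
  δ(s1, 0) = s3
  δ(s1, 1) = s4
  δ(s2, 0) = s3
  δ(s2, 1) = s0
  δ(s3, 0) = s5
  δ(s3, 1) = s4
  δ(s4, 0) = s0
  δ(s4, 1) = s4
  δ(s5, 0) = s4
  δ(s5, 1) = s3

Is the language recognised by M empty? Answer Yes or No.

No

The string 00 is accepted: the run s0 → s1 → s3 ends in the accepting state s3.
Since at least one string is accepted, L(M) is not empty.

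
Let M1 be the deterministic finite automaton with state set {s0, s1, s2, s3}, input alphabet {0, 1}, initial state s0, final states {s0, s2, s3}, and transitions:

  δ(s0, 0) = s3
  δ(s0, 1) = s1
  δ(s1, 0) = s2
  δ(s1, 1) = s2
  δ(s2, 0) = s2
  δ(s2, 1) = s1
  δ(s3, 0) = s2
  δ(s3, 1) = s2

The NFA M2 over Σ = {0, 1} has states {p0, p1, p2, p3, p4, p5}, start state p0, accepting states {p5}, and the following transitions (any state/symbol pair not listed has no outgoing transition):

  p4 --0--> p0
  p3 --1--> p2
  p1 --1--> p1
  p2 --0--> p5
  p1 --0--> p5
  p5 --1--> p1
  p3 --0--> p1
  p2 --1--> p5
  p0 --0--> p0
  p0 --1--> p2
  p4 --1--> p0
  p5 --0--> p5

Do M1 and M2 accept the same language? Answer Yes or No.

No

The empty string ε is accepted by M1 but rejected by M2.
So L(M1) ≠ L(M2).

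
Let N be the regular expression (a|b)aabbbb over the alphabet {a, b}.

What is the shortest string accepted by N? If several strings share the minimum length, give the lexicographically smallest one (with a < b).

By inspection of the expression, no string of length less than 7 matches, and aaabbbb is the lexicographically first match of length 7.

aaabbbb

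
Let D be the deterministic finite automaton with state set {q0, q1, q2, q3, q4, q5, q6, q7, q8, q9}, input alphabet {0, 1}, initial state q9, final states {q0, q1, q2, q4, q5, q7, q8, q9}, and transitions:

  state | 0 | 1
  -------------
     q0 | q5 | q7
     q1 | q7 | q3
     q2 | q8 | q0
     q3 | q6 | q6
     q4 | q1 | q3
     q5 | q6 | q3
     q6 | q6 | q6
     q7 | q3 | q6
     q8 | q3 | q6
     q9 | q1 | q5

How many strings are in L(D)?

The useful subgraph on states {q1, q5, q7, q9} is acyclic, so L(D) is finite; the longest accepting path visits 3 useful states, giving maximum string length 2.
Counting accepting paths from q9 by length: 1 of length 0, 2 of length 1, 1 of length 2. Total 4.

4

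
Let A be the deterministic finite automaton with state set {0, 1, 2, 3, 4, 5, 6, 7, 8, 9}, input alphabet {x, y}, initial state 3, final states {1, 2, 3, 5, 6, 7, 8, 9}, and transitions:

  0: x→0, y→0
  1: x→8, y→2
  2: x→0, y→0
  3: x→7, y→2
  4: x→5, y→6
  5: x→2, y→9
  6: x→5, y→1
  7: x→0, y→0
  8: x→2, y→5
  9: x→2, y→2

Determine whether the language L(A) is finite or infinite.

The useful states (reachable from 3 and able to reach an accepting state) are {2, 3, 7}.
Restricted to these states the transition graph has no cycle, so every accepting path has bounded length and L is finite.

finite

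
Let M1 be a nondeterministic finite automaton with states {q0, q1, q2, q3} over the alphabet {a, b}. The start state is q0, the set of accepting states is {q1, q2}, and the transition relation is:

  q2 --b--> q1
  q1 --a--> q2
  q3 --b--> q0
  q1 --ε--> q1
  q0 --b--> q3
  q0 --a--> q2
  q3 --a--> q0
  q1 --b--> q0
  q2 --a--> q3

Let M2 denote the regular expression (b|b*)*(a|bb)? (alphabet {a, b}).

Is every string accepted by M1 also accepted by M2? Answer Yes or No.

The string ab is in L(M1) but not in L(M2).
So L(M1) ⊄ L(M2).

No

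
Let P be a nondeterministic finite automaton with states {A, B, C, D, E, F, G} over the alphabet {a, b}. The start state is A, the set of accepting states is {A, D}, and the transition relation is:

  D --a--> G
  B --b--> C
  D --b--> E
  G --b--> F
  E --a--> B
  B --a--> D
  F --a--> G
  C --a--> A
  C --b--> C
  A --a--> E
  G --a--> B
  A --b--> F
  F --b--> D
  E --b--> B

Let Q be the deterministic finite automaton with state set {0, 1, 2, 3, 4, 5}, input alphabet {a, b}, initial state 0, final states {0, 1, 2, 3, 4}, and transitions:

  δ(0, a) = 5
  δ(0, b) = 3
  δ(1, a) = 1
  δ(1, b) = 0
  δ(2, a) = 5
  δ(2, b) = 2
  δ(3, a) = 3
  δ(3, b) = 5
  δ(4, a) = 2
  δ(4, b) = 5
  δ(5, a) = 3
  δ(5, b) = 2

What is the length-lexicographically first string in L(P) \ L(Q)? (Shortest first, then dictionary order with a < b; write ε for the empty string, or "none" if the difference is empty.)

The string bb is accepted by P but not by Q.
No shorter string lies in the difference, and bb is the lexicographically first length-2 string in L(P) \ L(Q).

bb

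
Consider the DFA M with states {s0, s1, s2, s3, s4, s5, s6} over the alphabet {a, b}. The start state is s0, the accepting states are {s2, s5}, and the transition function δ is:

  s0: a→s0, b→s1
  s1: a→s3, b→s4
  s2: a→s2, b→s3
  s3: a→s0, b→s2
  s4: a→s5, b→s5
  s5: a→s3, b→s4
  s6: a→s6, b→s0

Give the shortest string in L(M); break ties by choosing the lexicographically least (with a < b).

bab

A breadth-first search from s0 reaches an accepting state first via the path s0 → s1 → s3 → s2 on input bab.
No string of length < 3 is accepted (BFS exhausts all shorter strings without reaching an accepting state), and bab is the lexicographically least accepting string of length 3.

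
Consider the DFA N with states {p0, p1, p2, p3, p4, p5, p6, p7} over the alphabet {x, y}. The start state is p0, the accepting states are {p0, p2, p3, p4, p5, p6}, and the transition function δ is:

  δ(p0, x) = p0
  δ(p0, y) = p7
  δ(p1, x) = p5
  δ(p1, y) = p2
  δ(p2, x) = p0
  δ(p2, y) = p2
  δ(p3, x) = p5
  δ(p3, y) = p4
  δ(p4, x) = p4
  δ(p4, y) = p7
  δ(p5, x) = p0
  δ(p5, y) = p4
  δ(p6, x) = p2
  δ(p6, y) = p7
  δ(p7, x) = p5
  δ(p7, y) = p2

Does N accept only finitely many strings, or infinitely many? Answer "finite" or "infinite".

infinite

State p0 is reachable from the start and can reach an accepting state, and it lies on the cycle p0 → p0.
Traversing that cycle any number of times yields accepted strings of unbounded length, so the language is infinite.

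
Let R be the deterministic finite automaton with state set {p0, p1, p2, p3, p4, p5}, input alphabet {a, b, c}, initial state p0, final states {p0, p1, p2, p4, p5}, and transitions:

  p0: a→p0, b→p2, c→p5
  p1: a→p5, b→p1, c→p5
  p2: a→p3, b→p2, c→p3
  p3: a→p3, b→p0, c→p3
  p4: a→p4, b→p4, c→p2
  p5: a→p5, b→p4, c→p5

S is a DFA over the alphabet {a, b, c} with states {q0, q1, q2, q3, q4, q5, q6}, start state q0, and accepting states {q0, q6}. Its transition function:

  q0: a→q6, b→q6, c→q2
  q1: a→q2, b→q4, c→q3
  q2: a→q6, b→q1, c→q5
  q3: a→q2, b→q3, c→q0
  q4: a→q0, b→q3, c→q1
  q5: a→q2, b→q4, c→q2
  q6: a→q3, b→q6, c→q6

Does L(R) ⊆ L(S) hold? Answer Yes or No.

The string c is in L(R) but not in L(S).
So L(R) ⊄ L(S).

No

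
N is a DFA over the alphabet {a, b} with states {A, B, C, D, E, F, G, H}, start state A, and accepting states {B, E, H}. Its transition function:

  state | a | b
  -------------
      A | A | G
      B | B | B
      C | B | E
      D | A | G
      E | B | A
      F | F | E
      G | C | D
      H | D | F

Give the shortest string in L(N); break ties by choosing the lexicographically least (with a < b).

A breadth-first search from A reaches an accepting state first via the path A → G → C → B on input baa.
No string of length < 3 is accepted (BFS exhausts all shorter strings without reaching an accepting state), and baa is the lexicographically least accepting string of length 3.

baa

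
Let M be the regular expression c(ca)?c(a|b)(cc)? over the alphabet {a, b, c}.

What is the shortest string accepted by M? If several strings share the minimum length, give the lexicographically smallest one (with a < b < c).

By inspection of the expression, no string of length less than 3 matches, and cca is the lexicographically first match of length 3.

cca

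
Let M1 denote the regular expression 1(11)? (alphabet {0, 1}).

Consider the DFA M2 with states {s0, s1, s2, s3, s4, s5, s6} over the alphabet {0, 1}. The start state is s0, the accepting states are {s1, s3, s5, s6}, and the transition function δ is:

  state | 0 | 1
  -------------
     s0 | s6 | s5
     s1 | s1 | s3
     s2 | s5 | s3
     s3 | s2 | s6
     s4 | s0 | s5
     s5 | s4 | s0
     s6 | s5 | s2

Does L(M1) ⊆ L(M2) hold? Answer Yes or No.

Converting the expression M1 to a DFA (subset construction, then merging equivalent states) gives the minimal DFA with states {r0, r1, r2, r3, r4}, start state r0, accepting states {r2, r4} and transitions r0: 0→r1, 1→r2; r1: 0→r1, 1→r1; r2: 0→r1, 1→r3; r3: 0→r1, 1→r4; r4: 0→r1, 1→r1.
Exploring the product automaton M1 × M2 from the start pair (r0, s0), following both machines on each input symbol, reaches 10 state pairs: (r0, s0), (r1, s6), (r2, s5), (r1, s5), (r1, s2), (r1, s4), (r3, s0), (r1, s0), (r1, s3), (r4, s5).
M1 accepts in {r2, r4} and M2 accepts in {s1, s3, s5, s6}. The reachable pairs whose M1-component is accepting are (r2, s5), (r4, s5); in each of them the M2-component is accepting too, so the product for L(M1) \ L(M2) (M1-component accepting, M2-component rejecting) has no reachable accepting pair and the difference is empty.
Hence every string in L(M1) is also in L(M2).

Yes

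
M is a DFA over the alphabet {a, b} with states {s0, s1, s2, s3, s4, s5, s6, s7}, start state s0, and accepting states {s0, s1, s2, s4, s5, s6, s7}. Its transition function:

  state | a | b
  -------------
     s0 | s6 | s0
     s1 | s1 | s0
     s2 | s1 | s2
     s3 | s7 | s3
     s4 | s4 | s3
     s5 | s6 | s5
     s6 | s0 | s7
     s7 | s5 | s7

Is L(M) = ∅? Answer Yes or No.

No

The empty string ε is accepted: the run s0 ends in the accepting state s0.
Since at least one string is accepted, L(M) is not empty.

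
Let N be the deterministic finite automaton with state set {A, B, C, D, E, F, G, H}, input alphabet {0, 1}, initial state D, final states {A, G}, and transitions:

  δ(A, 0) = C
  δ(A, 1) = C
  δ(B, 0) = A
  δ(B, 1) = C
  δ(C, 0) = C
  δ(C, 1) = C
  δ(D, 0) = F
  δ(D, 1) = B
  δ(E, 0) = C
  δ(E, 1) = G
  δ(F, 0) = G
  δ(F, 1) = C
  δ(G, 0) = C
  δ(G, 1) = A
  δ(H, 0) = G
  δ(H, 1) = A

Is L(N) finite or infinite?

The useful states (reachable from D and able to reach an accepting state) are {A, B, D, F, G}.
Restricted to these states the transition graph has no cycle, so every accepting path has bounded length and L is finite.

finite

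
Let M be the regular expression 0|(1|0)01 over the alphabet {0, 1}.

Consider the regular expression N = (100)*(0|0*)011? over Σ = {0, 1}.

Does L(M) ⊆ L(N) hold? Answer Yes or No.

The string 0 is in L(M) but not in L(N).
So L(M) ⊄ L(N).

No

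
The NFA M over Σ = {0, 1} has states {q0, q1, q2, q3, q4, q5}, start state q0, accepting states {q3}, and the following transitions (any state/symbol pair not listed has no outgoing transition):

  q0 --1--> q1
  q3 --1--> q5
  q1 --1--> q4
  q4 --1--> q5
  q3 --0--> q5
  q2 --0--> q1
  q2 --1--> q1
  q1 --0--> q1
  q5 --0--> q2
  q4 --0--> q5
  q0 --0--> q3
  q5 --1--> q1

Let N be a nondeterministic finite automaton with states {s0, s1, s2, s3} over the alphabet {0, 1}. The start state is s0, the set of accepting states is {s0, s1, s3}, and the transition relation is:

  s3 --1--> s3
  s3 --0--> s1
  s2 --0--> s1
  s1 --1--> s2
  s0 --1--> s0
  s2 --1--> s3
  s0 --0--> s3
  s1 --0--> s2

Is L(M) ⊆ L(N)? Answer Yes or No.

Yes

Exploring the product automaton M × N from the start pair (q0, s0), following both machines on each input symbol, reaches 15 state pairs: (q0, s0), (q3, s3), (q1, s0), (q5, s1), (q5, s3), (q1, s3), (q4, s0), (q2, s2), (q1, s2), (q2, s1), (q1, s1), (q4, s3), (q5, s0), (q4, s2), (q2, s3).
M accepts in {q3} and N accepts in {s0, s1, s3}. The reachable pairs whose M-component is accepting are (q3, s3); in each of them the N-component is accepting too, so the product for L(M) \ L(N) (M-component accepting, N-component rejecting) has no reachable accepting pair and the difference is empty.
Hence every string in L(M) is also in L(N).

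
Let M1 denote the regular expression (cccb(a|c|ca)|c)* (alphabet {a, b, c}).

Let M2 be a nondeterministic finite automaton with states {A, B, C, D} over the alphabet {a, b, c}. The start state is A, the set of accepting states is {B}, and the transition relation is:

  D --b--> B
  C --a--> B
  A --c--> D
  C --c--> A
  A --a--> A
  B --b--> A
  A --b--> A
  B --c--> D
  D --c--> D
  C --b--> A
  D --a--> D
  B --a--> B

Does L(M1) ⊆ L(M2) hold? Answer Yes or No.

The empty string ε is in L(M1) but not in L(M2).
So L(M1) ⊄ L(M2).

No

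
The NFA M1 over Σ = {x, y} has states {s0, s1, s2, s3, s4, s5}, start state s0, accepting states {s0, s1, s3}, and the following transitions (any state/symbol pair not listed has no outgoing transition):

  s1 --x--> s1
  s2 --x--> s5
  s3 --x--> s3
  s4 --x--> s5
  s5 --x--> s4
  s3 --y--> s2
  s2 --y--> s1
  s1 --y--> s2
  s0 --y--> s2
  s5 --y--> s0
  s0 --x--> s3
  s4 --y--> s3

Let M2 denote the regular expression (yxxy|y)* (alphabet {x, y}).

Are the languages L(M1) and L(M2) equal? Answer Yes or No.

No

The string x is accepted by M1 but rejected by M2.
So L(M1) ≠ L(M2).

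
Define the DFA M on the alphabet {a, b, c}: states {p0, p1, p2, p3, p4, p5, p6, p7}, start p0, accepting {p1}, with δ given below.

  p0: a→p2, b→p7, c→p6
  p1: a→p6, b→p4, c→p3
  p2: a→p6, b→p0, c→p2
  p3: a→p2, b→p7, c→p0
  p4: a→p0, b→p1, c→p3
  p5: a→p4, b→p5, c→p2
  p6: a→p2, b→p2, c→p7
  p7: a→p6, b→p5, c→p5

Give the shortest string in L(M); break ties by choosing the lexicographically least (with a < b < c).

A breadth-first search from p0 reaches an accepting state first via the path p0 → p7 → p5 → p4 → p1 on input bbab.
No string of length < 4 is accepted (BFS exhausts all shorter strings without reaching an accepting state), and bbab is the lexicographically least accepting string of length 4.

bbab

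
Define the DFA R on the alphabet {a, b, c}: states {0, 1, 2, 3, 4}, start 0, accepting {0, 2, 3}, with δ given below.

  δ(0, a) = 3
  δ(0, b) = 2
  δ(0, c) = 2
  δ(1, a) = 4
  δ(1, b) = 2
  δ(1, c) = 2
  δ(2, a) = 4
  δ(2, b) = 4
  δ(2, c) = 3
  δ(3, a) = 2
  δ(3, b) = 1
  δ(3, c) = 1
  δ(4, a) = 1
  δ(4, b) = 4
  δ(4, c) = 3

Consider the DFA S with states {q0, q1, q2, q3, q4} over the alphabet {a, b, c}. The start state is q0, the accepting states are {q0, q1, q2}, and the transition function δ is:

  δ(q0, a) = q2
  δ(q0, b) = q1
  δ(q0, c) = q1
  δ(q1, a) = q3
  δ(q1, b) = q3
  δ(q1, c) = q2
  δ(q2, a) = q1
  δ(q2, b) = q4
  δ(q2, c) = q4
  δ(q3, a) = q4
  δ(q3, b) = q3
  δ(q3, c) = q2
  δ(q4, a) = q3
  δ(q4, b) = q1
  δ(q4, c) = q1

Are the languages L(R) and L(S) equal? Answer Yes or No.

Yes

Exploring the product automaton R × S from the start pair (0, q0), following both machines on each input symbol, reaches 5 state pairs: (0, q0), (3, q2), (2, q1), (1, q4), (4, q3).
R accepts in {0, 2, 3} and S accepts in {q0, q1, q2}. In every reachable pair the two components are either both accepting — (0, q0), (3, q2), (2, q1) — or both non-accepting, so no string is accepted by exactly one of the machines: L(R) \ L(S) and L(S) \ L(R) are both empty.
Hence every string is accepted by R iff it is accepted by S, and the two languages coincide.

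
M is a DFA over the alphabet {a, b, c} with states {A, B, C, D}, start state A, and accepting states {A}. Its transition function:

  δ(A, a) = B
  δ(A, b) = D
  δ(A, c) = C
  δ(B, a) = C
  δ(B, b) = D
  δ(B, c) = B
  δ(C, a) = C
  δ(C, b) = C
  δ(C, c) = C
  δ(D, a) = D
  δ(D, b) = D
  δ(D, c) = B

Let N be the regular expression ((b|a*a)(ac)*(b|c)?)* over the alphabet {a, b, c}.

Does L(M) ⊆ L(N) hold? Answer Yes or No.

Converting the expression N to a DFA (subset construction, then merging equivalent states) gives the minimal DFA with states {n0, n1, n2, n3}, start state n0, accepting states {n0, n1, n3} and transitions n0: a→n1, b→n1, c→n2; n1: a→n3, b→n1, c→n0; n2: a→n2, b→n2, c→n2; n3: a→n3, b→n1, c→n1.
Exploring the product automaton M × N from the start pair (A, n0), following both machines on each input symbol, reaches 11 state pairs: (A, n0), (B, n1), (D, n1), (C, n2), (C, n3), (B, n0), (D, n3), (C, n1), (B, n2), (C, n0), (D, n2).
M accepts in {A} and N accepts in {n0, n1, n3}. The reachable pairs whose M-component is accepting are (A, n0); in each of them the N-component is accepting too, so the product for L(M) \ L(N) (M-component accepting, N-component rejecting) has no reachable accepting pair and the difference is empty.
Hence every string in L(M) is also in L(N).

Yes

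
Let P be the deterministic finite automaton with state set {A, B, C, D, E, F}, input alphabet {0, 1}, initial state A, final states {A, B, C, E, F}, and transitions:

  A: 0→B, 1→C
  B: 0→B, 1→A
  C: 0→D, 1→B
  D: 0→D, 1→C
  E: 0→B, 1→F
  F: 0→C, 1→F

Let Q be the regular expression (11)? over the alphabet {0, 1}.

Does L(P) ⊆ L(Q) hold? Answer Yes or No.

No

The string 0 is in L(P) but not in L(Q).
So L(P) ⊄ L(Q).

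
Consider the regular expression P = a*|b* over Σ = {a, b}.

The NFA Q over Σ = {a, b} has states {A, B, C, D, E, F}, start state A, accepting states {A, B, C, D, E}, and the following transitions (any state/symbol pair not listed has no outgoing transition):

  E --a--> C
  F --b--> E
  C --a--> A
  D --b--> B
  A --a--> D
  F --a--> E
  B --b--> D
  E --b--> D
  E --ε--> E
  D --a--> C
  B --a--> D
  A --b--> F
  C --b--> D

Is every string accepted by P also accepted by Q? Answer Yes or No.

No

The string b is in L(P) but not in L(Q).
So L(P) ⊄ L(Q).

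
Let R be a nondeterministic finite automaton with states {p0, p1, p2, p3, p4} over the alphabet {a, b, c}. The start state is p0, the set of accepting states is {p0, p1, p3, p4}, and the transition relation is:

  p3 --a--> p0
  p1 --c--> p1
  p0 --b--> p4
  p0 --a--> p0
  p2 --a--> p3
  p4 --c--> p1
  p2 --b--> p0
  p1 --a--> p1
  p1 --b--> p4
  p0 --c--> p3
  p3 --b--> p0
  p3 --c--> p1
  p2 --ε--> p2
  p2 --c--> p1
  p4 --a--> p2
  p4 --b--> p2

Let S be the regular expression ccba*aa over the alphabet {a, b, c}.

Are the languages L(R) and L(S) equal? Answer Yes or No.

The empty string ε is accepted by R but rejected by S.
So L(R) ≠ L(S).

No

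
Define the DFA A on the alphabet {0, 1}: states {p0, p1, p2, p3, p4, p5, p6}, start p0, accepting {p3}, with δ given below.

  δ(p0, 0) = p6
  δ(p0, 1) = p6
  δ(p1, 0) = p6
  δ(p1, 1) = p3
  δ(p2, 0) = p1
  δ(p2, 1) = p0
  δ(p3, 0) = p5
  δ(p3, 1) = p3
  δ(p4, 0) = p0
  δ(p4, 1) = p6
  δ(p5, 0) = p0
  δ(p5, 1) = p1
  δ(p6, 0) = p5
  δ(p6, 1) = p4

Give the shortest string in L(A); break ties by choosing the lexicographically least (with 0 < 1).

0011

A breadth-first search from p0 reaches an accepting state first via the path p0 → p6 → p5 → p1 → p3 on input 0011.
No string of length < 4 is accepted (BFS exhausts all shorter strings without reaching an accepting state), and 0011 is the lexicographically least accepting string of length 4.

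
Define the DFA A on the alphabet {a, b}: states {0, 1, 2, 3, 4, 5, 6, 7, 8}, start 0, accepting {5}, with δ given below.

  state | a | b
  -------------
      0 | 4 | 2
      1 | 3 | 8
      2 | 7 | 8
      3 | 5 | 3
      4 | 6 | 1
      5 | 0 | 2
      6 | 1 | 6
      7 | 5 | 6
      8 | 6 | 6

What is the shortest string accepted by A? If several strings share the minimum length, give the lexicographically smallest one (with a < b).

baa

A breadth-first search from 0 reaches an accepting state first via the path 0 → 2 → 7 → 5 on input baa.
No string of length < 3 is accepted (BFS exhausts all shorter strings without reaching an accepting state), and baa is the lexicographically least accepting string of length 3.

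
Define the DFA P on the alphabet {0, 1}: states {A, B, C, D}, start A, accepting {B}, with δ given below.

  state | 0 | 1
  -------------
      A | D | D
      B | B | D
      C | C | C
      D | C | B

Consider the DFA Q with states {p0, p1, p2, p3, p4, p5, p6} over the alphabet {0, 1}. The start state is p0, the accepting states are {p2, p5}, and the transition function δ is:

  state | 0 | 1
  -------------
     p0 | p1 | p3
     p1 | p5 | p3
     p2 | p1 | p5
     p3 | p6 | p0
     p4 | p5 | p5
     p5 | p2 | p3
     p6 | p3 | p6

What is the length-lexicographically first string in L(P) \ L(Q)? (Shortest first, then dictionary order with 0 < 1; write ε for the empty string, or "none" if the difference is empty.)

The string 01 is accepted by P but not by Q.
No shorter string lies in the difference, and 01 is the lexicographically first length-2 string in L(P) \ L(Q).

01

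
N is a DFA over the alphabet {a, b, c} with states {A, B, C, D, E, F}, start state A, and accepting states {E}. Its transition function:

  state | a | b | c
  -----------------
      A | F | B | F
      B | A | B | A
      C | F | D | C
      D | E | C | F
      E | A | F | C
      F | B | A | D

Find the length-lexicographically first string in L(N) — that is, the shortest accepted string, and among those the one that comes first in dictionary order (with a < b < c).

aca

A breadth-first search from A reaches an accepting state first via the path A → F → D → E on input aca.
No string of length < 3 is accepted (BFS exhausts all shorter strings without reaching an accepting state), and aca is the lexicographically least accepting string of length 3.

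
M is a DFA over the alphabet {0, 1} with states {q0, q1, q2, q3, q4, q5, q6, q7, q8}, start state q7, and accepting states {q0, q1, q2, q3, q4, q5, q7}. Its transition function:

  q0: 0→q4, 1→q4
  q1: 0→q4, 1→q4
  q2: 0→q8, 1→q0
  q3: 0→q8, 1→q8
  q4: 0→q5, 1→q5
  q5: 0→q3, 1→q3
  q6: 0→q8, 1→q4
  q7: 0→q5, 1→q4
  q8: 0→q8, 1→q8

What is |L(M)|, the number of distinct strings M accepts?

11

The useful subgraph on states {q3, q4, q5, q7} is acyclic, so L(M) is finite; the longest accepting path visits 4 useful states, giving maximum string length 3.
Counting accepting paths from q7 by length: 1 of length 0, 2 of length 1, 4 of length 2, 4 of length 3. Total 11.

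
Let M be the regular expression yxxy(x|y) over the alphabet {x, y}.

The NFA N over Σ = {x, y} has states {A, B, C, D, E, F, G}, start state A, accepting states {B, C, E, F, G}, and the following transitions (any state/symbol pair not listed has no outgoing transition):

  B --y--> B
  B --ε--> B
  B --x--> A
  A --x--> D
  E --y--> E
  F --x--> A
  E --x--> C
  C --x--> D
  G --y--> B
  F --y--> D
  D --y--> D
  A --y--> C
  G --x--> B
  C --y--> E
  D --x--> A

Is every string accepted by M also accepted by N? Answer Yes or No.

No

The string yxxyx is in L(M) but not in L(N).
So L(M) ⊄ L(N).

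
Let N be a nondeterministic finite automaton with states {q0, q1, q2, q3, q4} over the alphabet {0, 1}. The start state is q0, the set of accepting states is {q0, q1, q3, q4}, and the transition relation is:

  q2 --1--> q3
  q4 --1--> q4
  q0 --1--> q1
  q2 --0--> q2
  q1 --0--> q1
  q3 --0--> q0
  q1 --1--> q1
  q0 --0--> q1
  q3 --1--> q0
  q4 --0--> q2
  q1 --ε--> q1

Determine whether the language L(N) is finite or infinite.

infinite

State q1 is reachable from the start and can reach an accepting state, and it lies on the cycle q1 → q1.
Traversing that cycle any number of times yields accepted strings of unbounded length, so the language is infinite.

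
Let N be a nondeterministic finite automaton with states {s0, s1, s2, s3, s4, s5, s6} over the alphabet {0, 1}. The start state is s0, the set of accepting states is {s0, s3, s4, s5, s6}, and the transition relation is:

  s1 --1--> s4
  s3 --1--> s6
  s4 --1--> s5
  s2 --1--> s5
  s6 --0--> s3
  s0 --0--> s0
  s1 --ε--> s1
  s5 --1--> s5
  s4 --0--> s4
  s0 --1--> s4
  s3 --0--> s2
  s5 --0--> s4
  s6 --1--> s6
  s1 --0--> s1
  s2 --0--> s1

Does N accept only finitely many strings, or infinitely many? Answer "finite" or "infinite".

infinite

State s0 is reachable from the start and can reach an accepting state, and it lies on the cycle s0 → s0.
Traversing that cycle any number of times yields accepted strings of unbounded length, so the language is infinite.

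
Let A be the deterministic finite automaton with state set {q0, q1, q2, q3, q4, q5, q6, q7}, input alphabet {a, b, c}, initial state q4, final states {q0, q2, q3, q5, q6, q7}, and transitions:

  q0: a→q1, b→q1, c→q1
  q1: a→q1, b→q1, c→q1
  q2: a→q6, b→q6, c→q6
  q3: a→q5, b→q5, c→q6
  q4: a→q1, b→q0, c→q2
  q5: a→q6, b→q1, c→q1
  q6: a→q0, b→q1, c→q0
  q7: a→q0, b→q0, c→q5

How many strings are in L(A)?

The useful subgraph on states {q0, q2, q4, q6} is acyclic, so L(A) is finite; the longest accepting path visits 4 useful states, giving maximum string length 3.
Counting accepting paths from q4 by length: 2 of length 1, 3 of length 2, 6 of length 3. Total 11.

11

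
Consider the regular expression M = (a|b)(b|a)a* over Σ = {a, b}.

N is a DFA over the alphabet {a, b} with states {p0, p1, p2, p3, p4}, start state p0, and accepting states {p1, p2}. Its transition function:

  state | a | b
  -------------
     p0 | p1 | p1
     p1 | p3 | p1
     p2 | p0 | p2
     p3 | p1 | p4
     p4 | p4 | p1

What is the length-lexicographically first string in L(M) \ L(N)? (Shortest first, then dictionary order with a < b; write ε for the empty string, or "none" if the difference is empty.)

aa

The string aa is accepted by M but not by N.
No shorter string lies in the difference, and aa is the lexicographically first length-2 string in L(M) \ L(N).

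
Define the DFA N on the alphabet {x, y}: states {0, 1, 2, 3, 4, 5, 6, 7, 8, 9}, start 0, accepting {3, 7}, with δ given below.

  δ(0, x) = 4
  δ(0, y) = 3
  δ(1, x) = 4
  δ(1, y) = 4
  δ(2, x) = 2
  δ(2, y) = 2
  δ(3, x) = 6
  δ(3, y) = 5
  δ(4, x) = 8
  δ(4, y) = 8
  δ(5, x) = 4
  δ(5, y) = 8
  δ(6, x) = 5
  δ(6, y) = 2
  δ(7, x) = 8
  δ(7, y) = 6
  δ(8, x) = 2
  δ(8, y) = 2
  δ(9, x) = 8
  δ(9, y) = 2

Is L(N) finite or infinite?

The useful states (reachable from 0 and able to reach an accepting state) are {0, 3}.
Restricted to these states the transition graph has no cycle, so every accepting path has bounded length and L is finite.

finite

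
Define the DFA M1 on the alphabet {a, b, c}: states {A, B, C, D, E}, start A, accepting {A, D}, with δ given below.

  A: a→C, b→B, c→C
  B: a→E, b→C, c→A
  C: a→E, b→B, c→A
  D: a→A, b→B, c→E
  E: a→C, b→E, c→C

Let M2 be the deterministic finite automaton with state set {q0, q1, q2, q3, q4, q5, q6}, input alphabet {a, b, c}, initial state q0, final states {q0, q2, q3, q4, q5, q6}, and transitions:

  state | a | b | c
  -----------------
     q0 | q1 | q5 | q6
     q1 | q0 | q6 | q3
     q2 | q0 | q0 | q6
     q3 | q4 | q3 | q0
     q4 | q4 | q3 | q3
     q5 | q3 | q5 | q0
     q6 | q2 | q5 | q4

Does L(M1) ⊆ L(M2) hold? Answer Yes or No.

Yes

Exploring the product automaton M1 × M2 from the start pair (A, q0), following both machines on each input symbol, reaches 22 state pairs: (A, q0), (C, q1), (B, q5), (C, q6), (E, q0), (B, q6), (A, q3), (E, q3), (C, q5), (E, q2), (A, q4), (E, q5), (C, q4), (B, q3), (C, q0), (C, q3), (E, q4), (E, q1), (A, q6), (E, q6), (C, q2), (B, q0).
M1 accepts in {A, D} and M2 accepts in {q0, q2, q3, q4, q5, q6}. The reachable pairs whose M1-component is accepting are (A, q0), (A, q3), (A, q4), (A, q6); in each of them the M2-component is accepting too, so the product for L(M1) \ L(M2) (M1-component accepting, M2-component rejecting) has no reachable accepting pair and the difference is empty.
Hence every string in L(M1) is also in L(M2).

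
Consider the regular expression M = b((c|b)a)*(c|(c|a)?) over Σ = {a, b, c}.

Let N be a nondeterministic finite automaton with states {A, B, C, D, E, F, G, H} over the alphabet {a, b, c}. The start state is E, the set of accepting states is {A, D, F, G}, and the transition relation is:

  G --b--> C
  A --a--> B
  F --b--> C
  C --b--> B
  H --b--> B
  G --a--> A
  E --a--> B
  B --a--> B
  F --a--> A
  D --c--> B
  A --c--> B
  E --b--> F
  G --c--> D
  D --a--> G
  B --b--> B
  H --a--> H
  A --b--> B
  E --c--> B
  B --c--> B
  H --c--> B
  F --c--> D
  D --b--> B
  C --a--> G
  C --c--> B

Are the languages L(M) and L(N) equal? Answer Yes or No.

Converting the expression M to a DFA (subset construction, then merging equivalent states) gives the minimal DFA with states {m0, m1, m2, m3, m4, m5}, start state m0, accepting states {m2, m3, m5} and transitions m0: a→m1, b→m2, c→m1; m1: a→m1, b→m1, c→m1; m2: a→m3, b→m4, c→m5; m3: a→m1, b→m1, c→m1; m4: a→m2, b→m1, c→m1; m5: a→m2, b→m1, c→m1.
Exploring the product automaton M × N from the start pair (m0, E), following both machines on each input symbol, reaches 7 state pairs: (m0, E), (m1, B), (m2, F), (m3, A), (m4, C), (m5, D), (m2, G).
M accepts in {m2, m3, m5} and N accepts in {A, D, F, G}. In every reachable pair the two components are either both accepting — (m2, F), (m3, A), (m5, D), (m2, G) — or both non-accepting, so no string is accepted by exactly one of the machines: L(M) \ L(N) and L(N) \ L(M) are both empty.
Hence every string is accepted by M iff it is accepted by N, and the two languages coincide.

Yes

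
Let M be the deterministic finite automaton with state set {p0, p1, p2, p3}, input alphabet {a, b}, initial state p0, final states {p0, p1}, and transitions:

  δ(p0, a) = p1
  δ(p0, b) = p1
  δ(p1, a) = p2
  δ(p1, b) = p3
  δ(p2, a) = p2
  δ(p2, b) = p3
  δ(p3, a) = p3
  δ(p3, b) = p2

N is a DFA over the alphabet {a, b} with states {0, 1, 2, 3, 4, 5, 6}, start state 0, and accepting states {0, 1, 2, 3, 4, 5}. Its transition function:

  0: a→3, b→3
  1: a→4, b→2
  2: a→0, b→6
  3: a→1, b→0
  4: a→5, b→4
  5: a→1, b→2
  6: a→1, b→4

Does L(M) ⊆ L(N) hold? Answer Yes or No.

Yes

Exploring the product automaton M × N from the start pair (p0, 0), following both machines on each input symbol, reaches 16 state pairs: (p0, 0), (p1, 3), (p2, 1), (p3, 0), (p2, 4), (p3, 2), (p3, 3), (p2, 3), (p2, 5), (p3, 4), (p2, 6), (p3, 1), (p2, 0), (p3, 5), (p2, 2), (p3, 6).
M accepts in {p0, p1} and N accepts in {0, 1, 2, 3, 4, 5}. The reachable pairs whose M-component is accepting are (p0, 0), (p1, 3); in each of them the N-component is accepting too, so the product for L(M) \ L(N) (M-component accepting, N-component rejecting) has no reachable accepting pair and the difference is empty.
Hence every string in L(M) is also in L(N).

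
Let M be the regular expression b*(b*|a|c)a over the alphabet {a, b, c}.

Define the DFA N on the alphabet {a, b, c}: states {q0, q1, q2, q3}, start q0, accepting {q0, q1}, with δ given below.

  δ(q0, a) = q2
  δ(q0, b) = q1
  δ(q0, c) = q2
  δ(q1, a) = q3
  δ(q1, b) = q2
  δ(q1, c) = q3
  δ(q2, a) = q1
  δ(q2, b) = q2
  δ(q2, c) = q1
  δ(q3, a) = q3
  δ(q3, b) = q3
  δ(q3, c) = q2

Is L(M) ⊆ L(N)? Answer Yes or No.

No

The string a is in L(M) but not in L(N).
So L(M) ⊄ L(N).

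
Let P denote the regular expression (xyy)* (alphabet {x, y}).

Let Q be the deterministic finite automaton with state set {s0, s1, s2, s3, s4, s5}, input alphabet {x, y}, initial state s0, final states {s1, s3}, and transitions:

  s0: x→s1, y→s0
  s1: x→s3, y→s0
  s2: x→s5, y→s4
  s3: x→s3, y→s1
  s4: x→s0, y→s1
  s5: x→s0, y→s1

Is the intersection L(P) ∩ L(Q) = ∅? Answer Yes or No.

Converting the expression P to a DFA (subset construction, then merging equivalent states) gives the minimal DFA with states {p0, p1, p2, p3}, start state p0, accepting states {p0} and transitions p0: x→p1, y→p2; p1: x→p2, y→p3; p2: x→p2, y→p2; p3: x→p2, y→p0.
Exploring the product automaton P × Q from the start pair (p0, s0), following both machines on each input symbol, reaches 6 state pairs: (p0, s0), (p1, s1), (p2, s0), (p2, s3), (p3, s0), (p2, s1).
P accepts in {p0} and Q accepts in {s1, s3}; no reachable pair has both components accepting, so no string drives both machines to acceptance simultaneously and L(P) ∩ L(Q) = ∅.
So no string is accepted by both, and the intersection is empty.

Yes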